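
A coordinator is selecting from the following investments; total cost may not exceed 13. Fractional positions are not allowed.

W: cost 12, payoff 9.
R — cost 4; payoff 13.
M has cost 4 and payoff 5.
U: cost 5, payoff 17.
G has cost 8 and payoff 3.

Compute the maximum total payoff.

R + M + U: cost 4 + 4 + 5 = 13 ≤ 13, payoff 13 + 5 + 17 = 35.
R + U: cost 4 + 5 = 9 ≤ 13, payoff 13 + 17 = 30.
M + U: cost 4 + 5 = 9 ≤ 13, payoff 5 + 17 = 22.
Best is R, M, and U with total payoff 35.

35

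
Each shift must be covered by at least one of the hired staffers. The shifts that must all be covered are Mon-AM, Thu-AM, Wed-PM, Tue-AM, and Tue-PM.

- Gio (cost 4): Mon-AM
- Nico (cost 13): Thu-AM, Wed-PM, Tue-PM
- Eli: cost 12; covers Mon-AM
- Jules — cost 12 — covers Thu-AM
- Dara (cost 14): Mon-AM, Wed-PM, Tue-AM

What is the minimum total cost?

The greedy cost-per-new-shift heuristic would pick Gio, Nico, and Dara for 31, but a cheaper cover exists.
Choose Nico and Dara: together they cover Mon-AM, Thu-AM, Wed-PM, Tue-AM, Tue-PM — every shift.
Total cost: 13 + 14 = 27.
No cover costs less than 27.

27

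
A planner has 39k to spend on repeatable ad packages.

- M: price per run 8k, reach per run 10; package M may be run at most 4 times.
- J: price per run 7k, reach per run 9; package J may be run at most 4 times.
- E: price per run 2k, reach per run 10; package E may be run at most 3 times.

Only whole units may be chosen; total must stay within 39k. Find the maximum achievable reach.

70

E has the best ratio (10/2); taking only E gives at most 3×10 = 30 (stopped by the supply cap of 3).
Mixing does better — 4×M and 3×E: price 38 ≤ 39, reach 4·10 + 3·10 = 70.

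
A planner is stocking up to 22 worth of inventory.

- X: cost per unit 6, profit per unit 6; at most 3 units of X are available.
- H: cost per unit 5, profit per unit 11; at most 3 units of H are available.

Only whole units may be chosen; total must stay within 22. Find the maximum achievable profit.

This is a bounded integer knapsack.
H has the best ratio (11/5); taking only H gives at most 3×11 = 33 (stopped by the supply cap of 3).
Mixing does better — 1×X and 3×H: cost 21 ≤ 22, profit 1·6 + 3·11 = 39.

39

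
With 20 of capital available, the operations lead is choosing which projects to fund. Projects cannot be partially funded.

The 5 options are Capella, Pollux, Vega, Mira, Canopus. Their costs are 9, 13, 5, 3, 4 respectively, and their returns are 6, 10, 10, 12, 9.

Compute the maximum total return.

Take Vega, Mira, and Canopus: cost 5 + 3 + 4 = 12 ≤ 20, return 10 + 12 + 9 = 31.
No feasible combination exceeds this.

31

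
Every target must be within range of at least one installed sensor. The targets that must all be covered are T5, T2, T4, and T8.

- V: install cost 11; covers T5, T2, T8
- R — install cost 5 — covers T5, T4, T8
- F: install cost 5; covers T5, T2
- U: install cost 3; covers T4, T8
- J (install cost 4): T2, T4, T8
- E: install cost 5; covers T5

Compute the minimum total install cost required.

This is an integer covering problem.
Choose F and U: together they cover T5, T2, T4, T8 — every target.
Total install cost: 5 + 3 = 8.

8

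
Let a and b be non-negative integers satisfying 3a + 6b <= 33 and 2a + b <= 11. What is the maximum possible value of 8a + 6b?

(a,b)=(4,3): 3·4+6·3=30≤33, 2·4+1·3=11≤11, objective 50.
(a,b)=(3,4): 3·3+6·4=33≤33, 2·3+1·4=10≤11, objective 48.
Maximum is 50 at (a,b)=(4,3).

50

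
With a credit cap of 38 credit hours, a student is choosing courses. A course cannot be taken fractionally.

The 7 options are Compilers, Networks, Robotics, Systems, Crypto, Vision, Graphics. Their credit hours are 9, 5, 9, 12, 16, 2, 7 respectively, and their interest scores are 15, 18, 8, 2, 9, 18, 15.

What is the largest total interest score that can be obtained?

74

This is an integer program with binary decision variables.
Allowing fractional choices, the relaxed optimum would be about 77.4, but courses are indivisible.
Compilers + Networks + Systems + Vision + Graphics: credit hours 9 + 5 + 12 + 2 + 7 = 35 ≤ 38, interest score 15 + 18 + 2 + 18 + 15 = 68.
Compilers + Networks + Vision + Graphics: credit hours 9 + 5 + 2 + 7 = 23 ≤ 38, interest score 15 + 18 + 18 + 15 = 66.
Compilers + Networks + Robotics + Vision + Graphics: credit hours 9 + 5 + 9 + 2 + 7 = 32 ≤ 38, interest score 15 + 18 + 8 + 18 + 15 = 74.
Best is Compilers, Networks, Robotics, Vision, and Graphics with total interest score 74.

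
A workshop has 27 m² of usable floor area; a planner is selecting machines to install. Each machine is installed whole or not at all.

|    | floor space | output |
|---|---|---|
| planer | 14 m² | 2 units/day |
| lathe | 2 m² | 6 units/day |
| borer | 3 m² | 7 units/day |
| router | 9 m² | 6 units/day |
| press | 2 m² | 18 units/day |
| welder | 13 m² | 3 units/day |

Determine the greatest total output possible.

Take lathe, borer, router, and press: floor space 2 + 3 + 9 + 2 = 16 ≤ 27, output 6 + 7 + 6 + 18 = 37.
No other feasible combination does better.

37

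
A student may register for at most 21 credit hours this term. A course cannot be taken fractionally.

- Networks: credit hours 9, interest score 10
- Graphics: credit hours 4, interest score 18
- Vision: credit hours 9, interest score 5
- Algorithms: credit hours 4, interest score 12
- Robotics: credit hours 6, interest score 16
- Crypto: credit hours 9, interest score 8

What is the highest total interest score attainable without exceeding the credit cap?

46

Take Graphics, Algorithms, and Robotics: credit hours 4 + 4 + 6 = 14 ≤ 21, interest score 18 + 12 + 16 = 46.
No other feasible combination does better.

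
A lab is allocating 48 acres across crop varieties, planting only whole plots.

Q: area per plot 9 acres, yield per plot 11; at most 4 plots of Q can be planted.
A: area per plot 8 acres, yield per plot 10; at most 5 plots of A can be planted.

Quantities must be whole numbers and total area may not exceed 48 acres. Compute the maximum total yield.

A has the best ratio (10/8); taking only A gives at most 5×10 = 50 (stopped by the supply cap of 5).
Mixing does better — 4×Q and 1×A: area 44 ≤ 48, yield 4·11 + 1·10 = 54.

54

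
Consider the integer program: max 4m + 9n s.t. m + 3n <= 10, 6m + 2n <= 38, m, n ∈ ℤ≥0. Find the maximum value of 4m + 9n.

(m,n)=(4,2): 1·4+3·2=10≤10, 6·4+2·2=28≤38, objective 34.
(m,n)=(6,1): 1·6+3·1=9≤10, 6·6+2·1=38≤38, objective 33.
(m,n)=(3,2): 1·3+3·2=9≤10, 6·3+2·2=22≤38, objective 30.
The best lattice point is (4,2), giving 34.

34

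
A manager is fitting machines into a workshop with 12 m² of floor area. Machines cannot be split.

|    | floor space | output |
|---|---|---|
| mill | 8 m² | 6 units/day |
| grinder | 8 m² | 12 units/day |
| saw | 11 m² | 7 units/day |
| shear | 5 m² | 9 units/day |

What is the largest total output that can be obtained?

12

Allowing fractional choices, the relaxed optimum would be about 19.5, but machines are indivisible.
shear: floor space 5 ≤ 12, output 9.
grinder: floor space 8 ≤ 12, output 12.
saw: floor space 11 ≤ 12, output 7.
Best is grinder with total output 12.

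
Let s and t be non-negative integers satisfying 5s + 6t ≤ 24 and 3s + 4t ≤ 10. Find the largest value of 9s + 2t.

The continuous relaxation peaks at (3.33, 0) with value 30.00; rounding to a feasible lattice point costs some objective.
(s,t)=(3,0) is feasible, giving 27.
(s,t)=(2,1) is feasible, giving 20.
(s,t)=(2,0) is feasible, giving 18.
The best lattice point is (3,0), giving 27.

27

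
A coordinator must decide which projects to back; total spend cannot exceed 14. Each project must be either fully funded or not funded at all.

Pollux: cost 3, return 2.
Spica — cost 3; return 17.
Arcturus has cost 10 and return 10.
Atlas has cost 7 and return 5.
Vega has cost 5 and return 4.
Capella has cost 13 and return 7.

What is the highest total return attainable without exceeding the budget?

Take Spica and Arcturus: cost 3 + 10 = 13 ≤ 14, return 17 + 10 = 27.
No other feasible combination does better.

27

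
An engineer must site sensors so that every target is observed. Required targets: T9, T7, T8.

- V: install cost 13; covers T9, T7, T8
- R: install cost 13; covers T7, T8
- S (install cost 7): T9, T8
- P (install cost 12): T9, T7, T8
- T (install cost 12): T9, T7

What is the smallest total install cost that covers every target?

12

The greedy cost-per-new-target heuristic would pick S and P for 19, but a cheaper cover exists.
P alone covers T9, T7, T8 — every target.
Total install cost: 12.
No cover costs less than 12.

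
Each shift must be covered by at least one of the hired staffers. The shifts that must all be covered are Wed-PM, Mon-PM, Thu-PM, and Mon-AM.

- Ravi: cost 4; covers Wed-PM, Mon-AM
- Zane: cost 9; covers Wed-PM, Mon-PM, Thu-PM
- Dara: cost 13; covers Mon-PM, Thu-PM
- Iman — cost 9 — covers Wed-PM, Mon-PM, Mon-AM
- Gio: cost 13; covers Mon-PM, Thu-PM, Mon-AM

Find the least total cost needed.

13

This is an integer covering problem.
Choose Ravi and Zane: together they cover Wed-PM, Mon-PM, Thu-PM, Mon-AM — every shift.
Total cost: 4 + 9 = 13.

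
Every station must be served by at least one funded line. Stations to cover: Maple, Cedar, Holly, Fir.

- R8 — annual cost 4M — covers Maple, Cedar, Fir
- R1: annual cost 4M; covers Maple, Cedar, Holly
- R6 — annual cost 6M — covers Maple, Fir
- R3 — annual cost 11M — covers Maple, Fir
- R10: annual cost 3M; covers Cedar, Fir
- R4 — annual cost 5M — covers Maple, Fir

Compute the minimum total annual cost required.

7

The greedy cost-per-new-station heuristic would pick R8 and R1 for 8, but a cheaper cover exists.
Choose R1 and R10: together they cover Maple, Cedar, Holly, Fir — every station.
Total annual cost: 4 + 3 = 7.
No cover costs less than 7.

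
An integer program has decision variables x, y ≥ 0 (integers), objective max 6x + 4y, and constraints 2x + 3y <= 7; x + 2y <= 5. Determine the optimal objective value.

Relaxing integrality, the LP optimum is 21.00 at (x,y) = (3.5, 0), which is not an integer point.
(x,y)=(3,0) is feasible, giving 18.
(x,y)=(2,1) is feasible, giving 16.
(x,y)=(2,0) is feasible, giving 12.
The best lattice point is (3,0), giving 18.

18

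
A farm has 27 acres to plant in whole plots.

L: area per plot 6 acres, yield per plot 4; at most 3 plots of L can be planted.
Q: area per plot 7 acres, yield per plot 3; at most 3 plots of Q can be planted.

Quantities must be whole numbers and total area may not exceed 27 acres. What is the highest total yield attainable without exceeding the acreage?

Take 3×L and 1×Q: area 25 ≤ 27, yield 3·4 + 1·3 = 15.
L has the best ratio (4/6) and is taken to its limit of 3; remaining capacity is filled optimally with the others.

15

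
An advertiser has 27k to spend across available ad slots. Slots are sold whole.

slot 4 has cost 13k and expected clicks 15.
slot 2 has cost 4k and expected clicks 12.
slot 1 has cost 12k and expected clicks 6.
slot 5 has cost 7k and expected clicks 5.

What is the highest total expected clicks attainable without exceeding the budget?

Take slot 4, slot 2, and slot 5: cost 13 + 4 + 7 = 24 ≤ 27, expected clicks 15 + 12 + 5 = 32.
No other feasible combination does better.

32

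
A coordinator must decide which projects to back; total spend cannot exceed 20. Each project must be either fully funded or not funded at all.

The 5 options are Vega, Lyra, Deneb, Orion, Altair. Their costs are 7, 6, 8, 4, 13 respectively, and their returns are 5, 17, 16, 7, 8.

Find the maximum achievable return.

Treat it as a binary knapsack problem.
Allowing fractional choices, the relaxed optimum would be about 41.4, but projects are indivisible.
Vega + Lyra + Orion: cost 7 + 6 + 4 = 17 ≤ 20, return 5 + 17 + 7 = 29.
Lyra + Deneb: cost 6 + 8 = 14 ≤ 20, return 17 + 16 = 33.
Lyra + Deneb + Orion: cost 6 + 8 + 4 = 18 ≤ 20, return 17 + 16 + 7 = 40.
Best is Lyra, Deneb, and Orion with total return 40.

40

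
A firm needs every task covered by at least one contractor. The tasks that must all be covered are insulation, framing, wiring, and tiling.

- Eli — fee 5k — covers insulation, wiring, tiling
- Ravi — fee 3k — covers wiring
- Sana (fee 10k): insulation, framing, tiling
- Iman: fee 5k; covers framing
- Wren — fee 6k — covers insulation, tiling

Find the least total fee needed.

This is a weighted set-cover instance.
Choose Eli and Iman: together they cover insulation, framing, wiring, tiling — every task.
Total fee: 5 + 5 = 10.
No cover costs less than 10.

10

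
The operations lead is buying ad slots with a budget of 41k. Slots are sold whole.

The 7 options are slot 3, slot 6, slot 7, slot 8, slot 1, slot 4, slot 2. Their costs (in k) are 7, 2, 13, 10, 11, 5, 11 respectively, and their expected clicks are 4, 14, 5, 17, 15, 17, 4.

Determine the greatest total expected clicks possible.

slot 3 + slot 6 + slot 8 + slot 1 + slot 4: cost 7 + 2 + 10 + 11 + 5 = 35 ≤ 41, expected clicks 4 + 14 + 17 + 15 + 17 = 67.
slot 6 + slot 8 + slot 1 + slot 4 + slot 2: cost 2 + 10 + 11 + 5 + 11 = 39 ≤ 41, expected clicks 14 + 17 + 15 + 17 + 4 = 67.
slot 6 + slot 7 + slot 8 + slot 1 + slot 4: cost 2 + 13 + 10 + 11 + 5 = 41 ≤ 41, expected clicks 14 + 5 + 17 + 15 + 17 = 68.
Best is slot 6, slot 7, slot 8, slot 1, and slot 4 with total expected clicks 68.

68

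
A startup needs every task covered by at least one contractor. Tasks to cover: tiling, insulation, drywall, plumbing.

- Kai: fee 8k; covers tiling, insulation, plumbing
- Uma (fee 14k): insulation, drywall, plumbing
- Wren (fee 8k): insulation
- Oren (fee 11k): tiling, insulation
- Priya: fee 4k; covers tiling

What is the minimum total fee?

The greedy cost-per-new-task heuristic would pick Kai and Uma for 22, but a cheaper cover exists.
Choose Uma and Priya: together they cover tiling, insulation, drywall, plumbing — every task.
Total fee: 14 + 4 = 18.
No cover costs less than 18.

18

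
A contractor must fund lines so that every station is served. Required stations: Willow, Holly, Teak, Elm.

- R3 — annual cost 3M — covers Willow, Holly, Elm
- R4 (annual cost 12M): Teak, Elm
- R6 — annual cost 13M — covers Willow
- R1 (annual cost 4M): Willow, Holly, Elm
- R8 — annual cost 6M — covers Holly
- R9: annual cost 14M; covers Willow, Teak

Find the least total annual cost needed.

15

This is an integer covering problem.
Choose R3 and R4: together they cover Willow, Holly, Teak, Elm — every station.
Total annual cost: 3 + 12 = 15.
No cover costs less than 15.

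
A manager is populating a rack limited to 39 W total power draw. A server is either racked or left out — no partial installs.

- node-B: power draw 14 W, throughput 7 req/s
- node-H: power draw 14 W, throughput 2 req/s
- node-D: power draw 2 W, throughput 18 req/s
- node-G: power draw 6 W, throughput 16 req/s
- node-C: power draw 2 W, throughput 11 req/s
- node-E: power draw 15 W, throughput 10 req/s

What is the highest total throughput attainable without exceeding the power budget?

62

Treat it as a binary knapsack problem.
node-D + node-G + node-C + node-E: power draw 2 + 6 + 2 + 15 = 25 ≤ 39, throughput 18 + 16 + 11 + 10 = 55.
node-B + node-D + node-G + node-C + node-E: power draw 14 + 2 + 6 + 2 + 15 = 39 ≤ 39, throughput 7 + 18 + 16 + 11 + 10 = 62.
node-H + node-D + node-G + node-C + node-E: power draw 14 + 2 + 6 + 2 + 15 = 39 ≤ 39, throughput 2 + 18 + 16 + 11 + 10 = 57.
Best is node-B, node-D, node-G, node-C, and node-E with total throughput 62.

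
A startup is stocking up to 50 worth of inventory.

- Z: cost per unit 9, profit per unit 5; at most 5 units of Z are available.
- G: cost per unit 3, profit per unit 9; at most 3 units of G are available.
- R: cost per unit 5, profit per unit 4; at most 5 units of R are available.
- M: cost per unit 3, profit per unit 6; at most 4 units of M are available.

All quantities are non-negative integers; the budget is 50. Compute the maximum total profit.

G has the best ratio (9/3); taking only G gives at most 3×9 = 27 (stopped by the supply cap of 3).
Mixing does better — 1×Z, 3×G, 4×R, and 4×M: cost 50 ≤ 50, profit 1·5 + 3·9 + 4·4 + 4·6 = 72.

72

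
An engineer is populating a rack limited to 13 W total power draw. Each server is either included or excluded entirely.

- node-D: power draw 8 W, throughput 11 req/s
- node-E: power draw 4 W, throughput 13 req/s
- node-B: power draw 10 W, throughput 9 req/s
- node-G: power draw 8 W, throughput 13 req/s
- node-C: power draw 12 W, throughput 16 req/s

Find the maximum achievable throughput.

Treat it as a binary knapsack problem.
node-E + node-G: power draw 4 + 8 = 12 ≤ 13, throughput 13 + 13 = 26.
node-D + node-E: power draw 8 + 4 = 12 ≤ 13, throughput 11 + 13 = 24.
node-C: power draw 12 ≤ 13, throughput 16.
Best is node-E and node-G with total throughput 26.

26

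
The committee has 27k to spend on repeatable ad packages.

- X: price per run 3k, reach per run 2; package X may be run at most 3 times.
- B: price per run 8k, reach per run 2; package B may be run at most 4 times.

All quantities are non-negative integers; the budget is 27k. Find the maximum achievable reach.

10

X has the best ratio (2/3); taking only X gives at most 3×2 = 6 (stopped by the supply cap of 3).
Mixing does better — 3×X and 2×B: price 25 ≤ 27, reach 3·2 + 2·2 = 10.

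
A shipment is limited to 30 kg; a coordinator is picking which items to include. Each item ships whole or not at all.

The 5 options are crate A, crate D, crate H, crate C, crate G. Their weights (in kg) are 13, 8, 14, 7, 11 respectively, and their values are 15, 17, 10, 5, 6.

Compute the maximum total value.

37

crate A + crate D: weight 13 + 8 = 21 ≤ 30, value 15 + 17 = 32.
crate A + crate D + crate C: weight 13 + 8 + 7 = 28 ≤ 30, value 15 + 17 + 5 = 37.
crate D + crate H + crate C: weight 8 + 14 + 7 = 29 ≤ 30, value 17 + 10 + 5 = 32.
Best is crate A, crate D, and crate C with total value 37.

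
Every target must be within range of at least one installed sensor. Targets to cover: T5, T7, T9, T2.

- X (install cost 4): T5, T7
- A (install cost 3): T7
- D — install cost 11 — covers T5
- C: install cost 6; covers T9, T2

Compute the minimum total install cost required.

Choose X and C: together they cover T5, T7, T9, T2 — every target.
Total install cost: 4 + 6 = 10.
No cover costs less than 10.

10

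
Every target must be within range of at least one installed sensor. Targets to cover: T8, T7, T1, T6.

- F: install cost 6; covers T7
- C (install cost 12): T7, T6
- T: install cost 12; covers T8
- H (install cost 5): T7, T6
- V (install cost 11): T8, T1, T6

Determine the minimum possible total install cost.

16

Choose H and V: together they cover T8, T7, T1, T6 — every target.
Total install cost: 5 + 11 = 16.
No cover costs less than 16.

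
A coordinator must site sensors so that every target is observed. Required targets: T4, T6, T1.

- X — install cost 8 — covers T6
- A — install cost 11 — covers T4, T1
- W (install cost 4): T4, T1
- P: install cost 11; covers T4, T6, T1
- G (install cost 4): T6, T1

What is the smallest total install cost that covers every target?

Choose W and G: together they cover T4, T6, T1 — every target.
Total install cost: 4 + 4 = 8.
No cover costs less than 8.

8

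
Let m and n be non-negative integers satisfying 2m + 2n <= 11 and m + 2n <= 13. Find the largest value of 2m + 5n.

Relaxing integrality, the LP optimum is 27.50 at (m,n) = (0, 5.5), which is not an integer point.
(m,n)=(0,5): 2·0+2·5=10≤11, 1·0+2·5=10≤13, objective 25.
(m,n)=(1,4): 2·1+2·4=10≤11, 1·1+2·4=9≤13, objective 22.
No feasible integer point exceeds 25.

25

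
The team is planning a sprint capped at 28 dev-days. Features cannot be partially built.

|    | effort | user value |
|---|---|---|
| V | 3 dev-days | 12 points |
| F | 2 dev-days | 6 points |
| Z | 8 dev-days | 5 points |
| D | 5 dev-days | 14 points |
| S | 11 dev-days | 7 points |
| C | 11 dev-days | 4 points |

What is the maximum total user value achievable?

39

Take V, F, D, and S: effort 3 + 2 + 5 + 11 = 21 ≤ 28, user value 12 + 6 + 14 + 7 = 39.
No other feasible combination does better.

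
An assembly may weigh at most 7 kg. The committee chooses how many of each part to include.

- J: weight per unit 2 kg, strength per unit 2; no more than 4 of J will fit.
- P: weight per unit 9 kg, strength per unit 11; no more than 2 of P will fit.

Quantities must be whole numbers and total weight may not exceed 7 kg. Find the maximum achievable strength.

6

Take 3×J: weight 6 ≤ 7, strength 3·2 = 6.
No other integer combination yields more.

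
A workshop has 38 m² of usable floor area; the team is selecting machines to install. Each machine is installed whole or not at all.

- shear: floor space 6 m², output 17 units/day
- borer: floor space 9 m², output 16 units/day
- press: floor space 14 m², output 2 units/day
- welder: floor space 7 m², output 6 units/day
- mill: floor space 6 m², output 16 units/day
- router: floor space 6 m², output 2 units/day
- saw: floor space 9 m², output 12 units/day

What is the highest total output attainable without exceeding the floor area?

67

shear + borer + welder + mill + saw: floor space 6 + 9 + 7 + 6 + 9 = 37 ≤ 38, output 17 + 16 + 6 + 16 + 12 = 67.
shear + borer + mill + saw: floor space 6 + 9 + 6 + 9 = 30 ≤ 38, output 17 + 16 + 16 + 12 = 61.
shear + borer + mill + router + saw: floor space 6 + 9 + 6 + 6 + 9 = 36 ≤ 38, output 17 + 16 + 16 + 2 + 12 = 63.
Best is shear, borer, welder, mill, and saw with total output 67.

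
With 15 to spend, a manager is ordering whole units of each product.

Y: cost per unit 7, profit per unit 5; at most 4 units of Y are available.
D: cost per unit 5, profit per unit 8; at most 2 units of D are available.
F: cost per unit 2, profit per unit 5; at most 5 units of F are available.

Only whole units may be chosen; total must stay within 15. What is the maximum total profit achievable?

33

This is a bounded integer knapsack.
F has the best ratio (5/2); taking only F gives at most 5×5 = 25 (stopped by the supply cap of 5).
Mixing does better — 1×D and 5×F: cost 15 ≤ 15, profit 1·8 + 5·5 = 33.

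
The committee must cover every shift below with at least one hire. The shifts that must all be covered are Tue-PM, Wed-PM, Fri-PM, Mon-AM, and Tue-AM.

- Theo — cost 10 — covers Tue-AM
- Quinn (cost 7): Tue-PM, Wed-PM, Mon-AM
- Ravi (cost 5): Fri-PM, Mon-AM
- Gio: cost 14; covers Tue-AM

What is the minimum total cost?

Choose Theo, Quinn, and Ravi: together they cover Tue-PM, Wed-PM, Fri-PM, Mon-AM, Tue-AM — every shift.
Total cost: 10 + 7 + 5 = 22.
No cover costs less than 22.

22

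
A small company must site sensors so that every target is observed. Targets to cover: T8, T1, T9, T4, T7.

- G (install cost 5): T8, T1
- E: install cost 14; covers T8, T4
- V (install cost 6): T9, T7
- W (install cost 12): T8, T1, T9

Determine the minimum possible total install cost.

25

This is a weighted set-cover instance.
Choose G, E, and V: together they cover T8, T1, T9, T4, T7 — every target.
Total install cost: 5 + 14 + 6 = 25.
No cover costs less than 25.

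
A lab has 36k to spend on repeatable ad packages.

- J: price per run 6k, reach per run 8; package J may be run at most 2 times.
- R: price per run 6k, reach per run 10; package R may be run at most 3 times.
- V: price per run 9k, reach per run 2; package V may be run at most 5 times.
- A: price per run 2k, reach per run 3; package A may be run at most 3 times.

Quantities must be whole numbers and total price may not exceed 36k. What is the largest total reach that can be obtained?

R has the best ratio (10/6); taking only R gives at most 3×10 = 30 (stopped by the supply cap of 3).
Mixing does better — 2×J, 3×R, and 3×A: price 36 ≤ 36, reach 2·8 + 3·10 + 3·3 = 55.

55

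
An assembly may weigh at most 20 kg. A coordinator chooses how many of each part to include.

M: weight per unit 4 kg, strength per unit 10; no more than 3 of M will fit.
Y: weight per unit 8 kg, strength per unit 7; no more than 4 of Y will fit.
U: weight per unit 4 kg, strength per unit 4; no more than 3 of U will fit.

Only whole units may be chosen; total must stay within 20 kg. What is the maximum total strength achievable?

M has the best ratio (10/4); taking only M gives at most 3×10 = 30 (stopped by the supply cap of 3).
Mixing does better — 3×M and 2×U: weight 20 ≤ 20, strength 3·10 + 2·4 = 38.

38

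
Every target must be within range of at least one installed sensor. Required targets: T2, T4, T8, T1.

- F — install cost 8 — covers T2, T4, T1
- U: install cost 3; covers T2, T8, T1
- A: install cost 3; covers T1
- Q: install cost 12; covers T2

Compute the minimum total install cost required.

This is a weighted set-cover instance.
Choose F and U: together they cover T2, T4, T8, T1 — every target.
Total install cost: 8 + 3 = 11.
No cover costs less than 11.

11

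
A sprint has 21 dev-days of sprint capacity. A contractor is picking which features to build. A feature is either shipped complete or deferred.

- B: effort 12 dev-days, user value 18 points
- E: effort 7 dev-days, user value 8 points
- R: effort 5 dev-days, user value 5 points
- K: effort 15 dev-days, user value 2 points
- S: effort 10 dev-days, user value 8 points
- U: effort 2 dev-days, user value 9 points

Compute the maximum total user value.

B + R + U: effort 12 + 5 + 2 = 19 ≤ 21, user value 18 + 5 + 9 = 32.
B + E + U: effort 12 + 7 + 2 = 21 ≤ 21, user value 18 + 8 + 9 = 35.
Best is B, E, and U with total user value 35.

35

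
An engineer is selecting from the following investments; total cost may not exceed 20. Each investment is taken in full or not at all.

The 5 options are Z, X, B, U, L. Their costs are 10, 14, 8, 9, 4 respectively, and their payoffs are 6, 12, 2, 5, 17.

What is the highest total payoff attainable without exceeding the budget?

Take X and L: cost 14 + 4 = 18 ≤ 20, payoff 12 + 17 = 29.
No other feasible combination does better.

29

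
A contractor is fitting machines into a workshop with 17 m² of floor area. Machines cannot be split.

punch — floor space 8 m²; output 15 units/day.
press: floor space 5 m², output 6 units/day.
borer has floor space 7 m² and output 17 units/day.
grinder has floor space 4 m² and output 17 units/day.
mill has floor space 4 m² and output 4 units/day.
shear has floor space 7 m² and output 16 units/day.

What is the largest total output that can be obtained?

40

Allowing fractional choices, the relaxed optimum would be about 47.7, but machines are indivisible.
borer + grinder + mill: floor space 7 + 4 + 4 = 15 ≤ 17, output 17 + 17 + 4 = 38.
press + borer + grinder: floor space 5 + 7 + 4 = 16 ≤ 17, output 6 + 17 + 17 = 40.
press + grinder + shear: floor space 5 + 4 + 7 = 16 ≤ 17, output 6 + 17 + 16 = 39.
Best is press, borer, and grinder with total output 40.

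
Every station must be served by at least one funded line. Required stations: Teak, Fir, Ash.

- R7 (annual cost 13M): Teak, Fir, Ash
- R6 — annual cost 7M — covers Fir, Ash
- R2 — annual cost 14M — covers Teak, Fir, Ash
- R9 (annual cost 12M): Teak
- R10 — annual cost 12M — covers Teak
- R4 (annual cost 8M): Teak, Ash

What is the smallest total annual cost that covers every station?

13

This is an integer covering problem.
R7 alone covers Teak, Fir, Ash — every station.
Total annual cost: 13.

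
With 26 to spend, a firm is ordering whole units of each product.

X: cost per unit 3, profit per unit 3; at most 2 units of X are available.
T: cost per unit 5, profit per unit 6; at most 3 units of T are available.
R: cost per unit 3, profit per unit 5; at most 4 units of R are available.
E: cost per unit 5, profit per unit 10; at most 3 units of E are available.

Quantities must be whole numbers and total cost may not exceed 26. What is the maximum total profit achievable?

E has the best ratio (10/5); taking only E gives at most 3×10 = 30 (stopped by the supply cap of 3).
Mixing does better — 1×T, 2×R, and 3×E: cost 26 ≤ 26, profit 1·6 + 2·5 + 3·10 = 46.

46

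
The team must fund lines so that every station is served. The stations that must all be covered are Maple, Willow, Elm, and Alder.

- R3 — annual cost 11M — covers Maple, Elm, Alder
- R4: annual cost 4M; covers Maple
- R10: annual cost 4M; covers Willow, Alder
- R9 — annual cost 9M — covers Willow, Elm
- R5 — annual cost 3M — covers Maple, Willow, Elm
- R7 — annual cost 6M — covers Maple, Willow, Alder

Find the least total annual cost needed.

7

Choose R10 and R5: together they cover Maple, Willow, Elm, Alder — every station.
Total annual cost: 4 + 3 = 7.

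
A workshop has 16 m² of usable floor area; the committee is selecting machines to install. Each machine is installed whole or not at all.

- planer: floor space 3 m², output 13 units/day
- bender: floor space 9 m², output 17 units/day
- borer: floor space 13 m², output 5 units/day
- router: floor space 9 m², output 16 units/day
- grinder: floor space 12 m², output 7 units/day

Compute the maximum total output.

Allowing fractional choices, the relaxed optimum would be about 37.1, but machines are indivisible.
planer + router: floor space 3 + 9 = 12 ≤ 16, output 13 + 16 = 29.
planer + bender: floor space 3 + 9 = 12 ≤ 16, output 13 + 17 = 30.
Best is planer and bender with total output 30.

30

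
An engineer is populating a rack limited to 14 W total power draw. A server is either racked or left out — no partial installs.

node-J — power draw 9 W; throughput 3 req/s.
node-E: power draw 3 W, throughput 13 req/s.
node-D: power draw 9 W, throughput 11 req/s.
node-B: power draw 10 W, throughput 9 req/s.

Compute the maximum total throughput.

Take node-E and node-D: power draw 3 + 9 = 12 ≤ 14, throughput 13 + 11 = 24.
No other feasible combination does better.

24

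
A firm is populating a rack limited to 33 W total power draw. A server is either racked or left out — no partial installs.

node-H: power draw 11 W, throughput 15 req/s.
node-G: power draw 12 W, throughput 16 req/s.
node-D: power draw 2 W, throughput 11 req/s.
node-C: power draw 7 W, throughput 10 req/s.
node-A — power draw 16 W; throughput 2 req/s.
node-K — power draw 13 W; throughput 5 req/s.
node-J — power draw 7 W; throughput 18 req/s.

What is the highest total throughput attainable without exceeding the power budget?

Treat it as a binary knapsack problem.
Allowing fractional choices, the relaxed optimum would be about 62.0, but servers are indivisible.
node-H + node-G + node-D + node-J: power draw 11 + 12 + 2 + 7 = 32 ≤ 33, throughput 15 + 16 + 11 + 18 = 60.
node-G + node-D + node-C + node-J: power draw 12 + 2 + 7 + 7 = 28 ≤ 33, throughput 16 + 11 + 10 + 18 = 55.
Best is node-H, node-G, node-D, and node-J with total throughput 60.

60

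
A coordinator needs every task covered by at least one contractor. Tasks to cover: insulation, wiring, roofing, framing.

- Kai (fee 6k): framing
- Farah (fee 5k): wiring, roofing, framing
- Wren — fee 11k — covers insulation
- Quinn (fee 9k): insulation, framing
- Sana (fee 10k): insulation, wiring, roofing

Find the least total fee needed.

This is an integer covering problem.
Choose Farah and Quinn: together they cover insulation, wiring, roofing, framing — every task.
Total fee: 5 + 9 = 14.
No cover costs less than 14.

14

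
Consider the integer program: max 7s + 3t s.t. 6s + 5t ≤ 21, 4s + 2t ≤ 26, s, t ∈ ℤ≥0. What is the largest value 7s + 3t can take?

(s,t)=(3,0): 6·3+5·0=18≤21, 4·3+2·0=12≤26, objective 21.
(s,t)=(2,1): 6·2+5·1=17≤21, 4·2+2·1=10≤26, objective 17.
(s,t)=(2,0): 6·2+5·0=12≤21, 4·2+2·0=8≤26, objective 14.
No feasible integer point exceeds 21.

21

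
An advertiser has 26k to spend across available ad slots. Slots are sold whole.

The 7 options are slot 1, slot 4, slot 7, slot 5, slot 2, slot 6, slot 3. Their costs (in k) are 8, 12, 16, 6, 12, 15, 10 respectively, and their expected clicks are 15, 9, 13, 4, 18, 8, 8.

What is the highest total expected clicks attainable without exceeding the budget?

Allowing fractional choices, the relaxed optimum would be about 37.9, but ad slots are indivisible.
slot 1 + slot 2: cost 8 + 12 = 20 ≤ 26, expected clicks 15 + 18 = 33.
slot 1 + slot 5 + slot 2: cost 8 + 6 + 12 = 26 ≤ 26, expected clicks 15 + 4 + 18 = 37.
Best is slot 1, slot 5, and slot 2 with total expected clicks 37.

37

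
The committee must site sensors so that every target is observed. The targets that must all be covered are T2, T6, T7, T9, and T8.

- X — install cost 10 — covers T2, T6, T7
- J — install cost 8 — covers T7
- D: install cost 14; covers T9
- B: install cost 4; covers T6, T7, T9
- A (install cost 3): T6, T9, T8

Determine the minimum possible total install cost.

13

The greedy cost-per-new-target heuristic would pick A, B, and X for 17, but a cheaper cover exists.
Choose X and A: together they cover T2, T6, T7, T9, T8 — every target.
Total install cost: 10 + 3 = 13.
No cover costs less than 13.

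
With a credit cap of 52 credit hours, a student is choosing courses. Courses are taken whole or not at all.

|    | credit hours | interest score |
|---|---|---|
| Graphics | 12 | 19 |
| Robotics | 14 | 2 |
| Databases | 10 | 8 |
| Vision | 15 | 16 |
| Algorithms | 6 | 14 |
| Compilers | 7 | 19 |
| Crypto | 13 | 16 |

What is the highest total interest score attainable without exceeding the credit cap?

76

Graphics + Databases + Algorithms + Compilers + Crypto: credit hours 12 + 10 + 6 + 7 + 13 = 48 ≤ 52, interest score 19 + 8 + 14 + 19 + 16 = 76.
Databases + Vision + Algorithms + Compilers + Crypto: credit hours 10 + 15 + 6 + 7 + 13 = 51 ≤ 52, interest score 8 + 16 + 14 + 19 + 16 = 73.
Graphics + Databases + Vision + Algorithms + Compilers: credit hours 12 + 10 + 15 + 6 + 7 = 50 ≤ 52, interest score 19 + 8 + 16 + 14 + 19 = 76.
The maximum interest score is 76; one optimal choice is Graphics, Databases, Algorithms, Compilers, and Crypto.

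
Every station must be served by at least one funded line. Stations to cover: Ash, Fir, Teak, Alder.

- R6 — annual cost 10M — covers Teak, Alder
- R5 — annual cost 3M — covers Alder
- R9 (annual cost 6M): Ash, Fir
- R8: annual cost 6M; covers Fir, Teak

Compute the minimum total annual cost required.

This is an integer covering problem.
Choose R5, R9, and R8: together they cover Ash, Fir, Teak, Alder — every station.
Total annual cost: 3 + 6 + 6 = 15.
No cover costs less than 15.

15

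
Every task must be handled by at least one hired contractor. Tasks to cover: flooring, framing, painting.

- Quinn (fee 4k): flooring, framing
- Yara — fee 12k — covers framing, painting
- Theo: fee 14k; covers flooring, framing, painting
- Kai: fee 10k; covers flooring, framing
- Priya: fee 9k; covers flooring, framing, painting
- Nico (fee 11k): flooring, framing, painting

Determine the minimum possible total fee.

9

This is an integer covering problem.
The greedy cost-per-new-task heuristic would pick Quinn and Priya for 13, but a cheaper cover exists.
Priya alone covers flooring, framing, painting — every task.
Total fee: 9.
No cover costs less than 9.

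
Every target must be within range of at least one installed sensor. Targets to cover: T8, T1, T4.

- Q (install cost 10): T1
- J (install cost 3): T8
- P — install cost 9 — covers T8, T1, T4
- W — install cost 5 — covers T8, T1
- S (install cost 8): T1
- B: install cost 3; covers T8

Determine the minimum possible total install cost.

9

The greedy cost-per-new-target heuristic would pick W and P for 14, but a cheaper cover exists.
P alone covers T8, T1, T4 — every target.
Total install cost: 9.
No cover costs less than 9.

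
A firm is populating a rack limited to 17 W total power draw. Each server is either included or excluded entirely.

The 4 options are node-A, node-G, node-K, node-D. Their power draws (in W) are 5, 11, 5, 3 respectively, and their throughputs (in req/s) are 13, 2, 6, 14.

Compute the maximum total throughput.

33

Allowing fractional choices, the relaxed optimum would be about 33.7, but servers are indivisible.
node-A + node-D: power draw 5 + 3 = 8 ≤ 17, throughput 13 + 14 = 27.
node-A + node-K + node-D: power draw 5 + 5 + 3 = 13 ≤ 17, throughput 13 + 6 + 14 = 33.
node-K + node-D: power draw 5 + 3 = 8 ≤ 17, throughput 6 + 14 = 20.
Best is node-A, node-K, and node-D with total throughput 33.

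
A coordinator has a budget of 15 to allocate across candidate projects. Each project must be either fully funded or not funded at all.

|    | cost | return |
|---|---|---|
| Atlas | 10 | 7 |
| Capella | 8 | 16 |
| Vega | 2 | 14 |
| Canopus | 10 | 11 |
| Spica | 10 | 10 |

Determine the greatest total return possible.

Allowing fractional choices, the relaxed optimum would be about 35.5, but projects are indivisible.
Capella + Vega: cost 8 + 2 = 10 ≤ 15, return 16 + 14 = 30.
Vega + Canopus: cost 2 + 10 = 12 ≤ 15, return 14 + 11 = 25.
Best is Capella and Vega with total return 30.

30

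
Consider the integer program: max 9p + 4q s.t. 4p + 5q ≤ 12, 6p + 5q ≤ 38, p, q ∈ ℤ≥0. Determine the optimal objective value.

(p,q)=(3,0) is feasible, giving 27.
(p,q)=(2,0) is feasible, giving 18.
Maximum is 27 at (p,q)=(3,0).

27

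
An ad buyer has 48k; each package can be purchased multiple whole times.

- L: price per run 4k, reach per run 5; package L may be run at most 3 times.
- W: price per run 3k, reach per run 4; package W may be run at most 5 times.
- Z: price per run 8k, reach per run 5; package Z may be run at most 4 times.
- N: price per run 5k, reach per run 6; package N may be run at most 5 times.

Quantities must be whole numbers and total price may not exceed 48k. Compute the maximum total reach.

W has the best ratio (4/3); taking only W gives at most 5×4 = 20 (stopped by the supply cap of 5).
Mixing does better — 2×L, 5×W, and 5×N: price 48 ≤ 48, reach 2·5 + 5·4 + 5·6 = 60.

60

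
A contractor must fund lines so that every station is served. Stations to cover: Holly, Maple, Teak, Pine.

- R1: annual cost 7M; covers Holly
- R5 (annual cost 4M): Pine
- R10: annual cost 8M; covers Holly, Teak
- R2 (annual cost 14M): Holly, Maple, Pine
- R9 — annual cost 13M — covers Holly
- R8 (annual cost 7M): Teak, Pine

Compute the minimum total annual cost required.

This is an integer covering problem.
Choose R2 and R8: together they cover Holly, Maple, Teak, Pine — every station.
Total annual cost: 14 + 7 = 21.

21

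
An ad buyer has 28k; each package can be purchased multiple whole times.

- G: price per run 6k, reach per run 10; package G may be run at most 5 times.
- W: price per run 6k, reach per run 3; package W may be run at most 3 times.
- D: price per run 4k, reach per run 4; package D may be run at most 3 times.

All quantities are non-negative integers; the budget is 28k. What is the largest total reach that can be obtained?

44

4×G and 1×D: price 28 ≤ 28, reach 4·10 + 1·4 = 44.
4×G: price 24 ≤ 28, reach 4·10 = 40.
Best is 44.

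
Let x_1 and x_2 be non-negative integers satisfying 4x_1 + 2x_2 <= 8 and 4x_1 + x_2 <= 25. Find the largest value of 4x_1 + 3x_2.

(x_1,x_2)=(0,4) is feasible, giving 12.
(x_1,x_2)=(0,3) is feasible, giving 9.
No feasible integer point exceeds 12.

12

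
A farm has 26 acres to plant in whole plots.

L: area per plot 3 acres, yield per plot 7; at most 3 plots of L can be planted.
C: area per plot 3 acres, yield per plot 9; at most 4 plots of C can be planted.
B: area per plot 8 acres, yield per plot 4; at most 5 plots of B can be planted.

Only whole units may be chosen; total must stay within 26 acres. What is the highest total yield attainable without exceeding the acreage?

57

C has the best ratio (9/3); taking only C gives at most 4×9 = 36 (stopped by the supply cap of 4).
Mixing does better — 3×L and 4×C: area 21 ≤ 26, yield 3·7 + 4·9 = 57.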